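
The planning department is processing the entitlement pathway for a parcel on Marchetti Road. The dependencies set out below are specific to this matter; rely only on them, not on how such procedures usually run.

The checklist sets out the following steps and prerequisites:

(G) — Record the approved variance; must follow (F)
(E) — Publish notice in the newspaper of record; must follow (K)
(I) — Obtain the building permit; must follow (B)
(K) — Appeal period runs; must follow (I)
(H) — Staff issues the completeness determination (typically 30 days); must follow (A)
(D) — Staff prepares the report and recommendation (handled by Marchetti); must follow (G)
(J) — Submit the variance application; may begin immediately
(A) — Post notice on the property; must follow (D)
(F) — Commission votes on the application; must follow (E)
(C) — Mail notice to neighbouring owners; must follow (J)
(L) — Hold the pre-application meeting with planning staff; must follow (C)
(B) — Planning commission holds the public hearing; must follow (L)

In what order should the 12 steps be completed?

(J) has no prerequisites → (J) first.
(C) needed (J), now all done → (C).
(L) needed (C), now all done → (L).
(B) needed (L), now all done → (B).
(I) needed (B), now all done → (I).
(K) needed (I), now all done → (K).
(E) needed (K), now all done → (E).
Next only (F) has its prerequisites met → (F).
That leaves (G) as the only ready step → (G).
That leaves (D) as the only ready step → (D).
That leaves (A) as the only ready step → (A).
(H) needed (A), now all done → (H).

(J) (C) (L) (B) (I) (K) (E) (F) (G) (D) (A) (H)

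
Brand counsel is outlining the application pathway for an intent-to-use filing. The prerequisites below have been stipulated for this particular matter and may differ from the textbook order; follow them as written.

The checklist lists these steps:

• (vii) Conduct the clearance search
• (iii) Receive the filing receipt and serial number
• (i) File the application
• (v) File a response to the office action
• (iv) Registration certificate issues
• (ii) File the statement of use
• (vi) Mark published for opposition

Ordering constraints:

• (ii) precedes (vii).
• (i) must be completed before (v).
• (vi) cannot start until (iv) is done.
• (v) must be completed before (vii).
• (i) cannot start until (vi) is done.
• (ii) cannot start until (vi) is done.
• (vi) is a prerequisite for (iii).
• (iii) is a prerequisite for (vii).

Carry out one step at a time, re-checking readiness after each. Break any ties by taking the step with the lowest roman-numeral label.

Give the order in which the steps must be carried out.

(iv), (vi), (i), (ii), (iii), (v), (vii)

(iv) has no prerequisites → (iv) first.
(vi) is the only step now ready → (vi).
Now (i), (ii) and (iii) have their prerequisites met. (i) has the earlier label, so (i) next.
(v) now also ready, so the ready set is {(ii), (iii), (v)}; (ii) has the earlier label → (ii).
Ready: (iii) and (v). (iii) has the earlier label → (iii).
Next only (v) has its prerequisites met → (v).
(vii) is the only step now ready → (vii).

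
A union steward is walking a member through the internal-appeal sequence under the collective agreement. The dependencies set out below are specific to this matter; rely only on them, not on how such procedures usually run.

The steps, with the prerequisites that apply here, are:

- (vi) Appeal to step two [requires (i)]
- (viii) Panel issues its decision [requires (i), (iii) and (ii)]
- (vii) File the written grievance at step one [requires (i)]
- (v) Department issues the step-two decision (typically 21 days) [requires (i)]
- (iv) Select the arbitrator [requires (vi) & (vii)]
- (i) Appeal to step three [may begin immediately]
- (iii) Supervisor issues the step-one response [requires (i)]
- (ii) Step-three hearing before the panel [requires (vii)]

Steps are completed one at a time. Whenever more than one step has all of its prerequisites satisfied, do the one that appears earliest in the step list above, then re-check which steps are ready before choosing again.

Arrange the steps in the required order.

(i), (vi), (vii), (v), (iv), (iii), (ii), (viii)

(i) is the only step with nothing outstanding, so it goes first.
(vi), (vii), (v) and (iii) are all available; (vi) is listed earlier → (vi).
Now (vii), (v) and (iii) have their prerequisites met. (vii) is listed earlier, so (vii) next.
Now (v), (iv), (iii) and (ii) have their prerequisites met. (v) is listed earlier, so (v) next.
Now (iv), (iii) and (ii) have their prerequisites met. (iv) is listed earlier, so (iv) next.
Ready: (iii) and (ii). (iii) is listed earlier → (iii).
Next only (ii) has its prerequisites met → (ii).
(viii) is the only step now ready → (viii).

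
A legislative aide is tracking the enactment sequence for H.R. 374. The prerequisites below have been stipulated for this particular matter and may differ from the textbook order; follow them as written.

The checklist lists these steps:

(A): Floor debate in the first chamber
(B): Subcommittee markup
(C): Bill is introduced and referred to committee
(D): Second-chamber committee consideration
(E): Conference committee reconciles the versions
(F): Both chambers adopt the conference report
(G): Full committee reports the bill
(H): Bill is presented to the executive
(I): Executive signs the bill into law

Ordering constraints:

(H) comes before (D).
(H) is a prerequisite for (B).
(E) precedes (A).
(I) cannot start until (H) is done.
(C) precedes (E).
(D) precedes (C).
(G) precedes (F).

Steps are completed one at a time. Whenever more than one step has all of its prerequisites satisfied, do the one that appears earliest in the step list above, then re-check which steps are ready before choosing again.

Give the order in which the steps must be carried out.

(G) (F) (H) (B) (D) (C) (E) (A) (I)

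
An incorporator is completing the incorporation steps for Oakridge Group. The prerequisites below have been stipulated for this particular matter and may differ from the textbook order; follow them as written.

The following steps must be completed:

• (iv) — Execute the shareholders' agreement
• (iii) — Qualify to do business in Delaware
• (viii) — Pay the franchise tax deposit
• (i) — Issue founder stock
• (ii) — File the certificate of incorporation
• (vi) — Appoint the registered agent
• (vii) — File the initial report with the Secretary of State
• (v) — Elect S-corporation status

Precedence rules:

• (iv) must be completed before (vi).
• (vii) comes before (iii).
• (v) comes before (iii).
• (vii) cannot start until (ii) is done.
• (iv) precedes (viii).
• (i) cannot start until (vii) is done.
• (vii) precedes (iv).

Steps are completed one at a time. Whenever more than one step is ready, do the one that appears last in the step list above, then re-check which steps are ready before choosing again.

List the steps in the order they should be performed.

(v) and (ii) have no prerequisites; (v) is listed later, so (v) is first.
Next only (ii) has its prerequisites met → (ii).
(vii) is the only step now ready → (vii).
(i), (iii) and (iv) are all available; (i) is listed later → (i).
Now (iii) and (iv) have their prerequisites met. (iii) is listed later, so (iii) next.
(iv) needed (vii), now all done → (iv).
Ready: (vi) and (viii). (vi) is listed later → (vi).
(viii) needed (iv), now all done → (viii).

(v) → (ii) → (vii) → (i) → (iii) → (iv) → (vi) → (viii)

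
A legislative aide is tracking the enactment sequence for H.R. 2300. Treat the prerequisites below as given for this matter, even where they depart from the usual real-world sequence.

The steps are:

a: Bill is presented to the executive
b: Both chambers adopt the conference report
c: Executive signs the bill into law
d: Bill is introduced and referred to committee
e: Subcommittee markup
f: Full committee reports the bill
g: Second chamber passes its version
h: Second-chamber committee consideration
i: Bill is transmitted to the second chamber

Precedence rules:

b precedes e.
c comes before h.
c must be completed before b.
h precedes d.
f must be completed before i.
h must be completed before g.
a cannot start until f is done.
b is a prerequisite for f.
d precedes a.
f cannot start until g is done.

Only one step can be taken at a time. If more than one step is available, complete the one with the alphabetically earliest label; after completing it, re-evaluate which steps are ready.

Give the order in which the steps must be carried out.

c is the only step with nothing outstanding, so it goes first.
b and h are both available; b has the earlier label → b.
e now also ready, so the ready set is {e, h}; e has the earlier label → e.
h needed c, now all done → h.
Ready: d and g. d has the earlier label → d.
g needed h, now all done → g.
Next only f has its prerequisites met → f.
Ready: a and i. a has the earlier label → a.
i is the only step now ready → i.

c, b, e, h, d, g, f, a, i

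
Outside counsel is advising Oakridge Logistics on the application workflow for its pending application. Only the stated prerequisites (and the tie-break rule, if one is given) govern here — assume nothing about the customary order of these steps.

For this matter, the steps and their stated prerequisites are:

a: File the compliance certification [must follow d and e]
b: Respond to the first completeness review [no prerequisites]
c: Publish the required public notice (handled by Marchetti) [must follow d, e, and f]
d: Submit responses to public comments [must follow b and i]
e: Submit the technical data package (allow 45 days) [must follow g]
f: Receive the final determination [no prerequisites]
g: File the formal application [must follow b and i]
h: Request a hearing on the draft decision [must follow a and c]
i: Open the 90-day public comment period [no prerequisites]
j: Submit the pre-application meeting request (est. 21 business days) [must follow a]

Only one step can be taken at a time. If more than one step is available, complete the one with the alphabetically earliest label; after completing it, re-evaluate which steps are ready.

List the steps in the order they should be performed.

b, f, i, d, g, e, a, c, h, j

Nothing is required for b, f and i. b has the earlier label → b first.
Now f and i have their prerequisites met. f has the earlier label, so f next.
Next only i has its prerequisites met → i.
d and g are both available; d has the earlier label → d.
That leaves g as the only ready step → g.
e is the only step now ready → e.
Now a and c have their prerequisites met. a has the earlier label, so a next.
c and j are both available; c has the earlier label → c.
h now also ready, so the ready set is {h, j}; h has the earlier label → h.
j is the only step now ready → j.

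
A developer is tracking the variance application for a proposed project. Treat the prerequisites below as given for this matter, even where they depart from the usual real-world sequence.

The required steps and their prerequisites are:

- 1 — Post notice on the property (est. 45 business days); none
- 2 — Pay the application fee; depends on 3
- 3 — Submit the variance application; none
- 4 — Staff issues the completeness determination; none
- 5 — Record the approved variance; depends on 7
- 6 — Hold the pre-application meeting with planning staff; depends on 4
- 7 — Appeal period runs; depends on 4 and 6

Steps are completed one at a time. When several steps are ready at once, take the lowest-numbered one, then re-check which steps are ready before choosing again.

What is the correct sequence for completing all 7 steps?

1 3 2 4 6 7 5

Nothing is required for 1, 3 and 4. 1 has the earlier label → 1 first.
Now 3 and 4 have their prerequisites met. 3 has the earlier label, so 3 next.
Now 2 and 4 have their prerequisites met. 2 has the earlier label, so 2 next.
4 is the only step now ready → 4.
6 is the only step now ready → 6.
7 needed 4 and 6, now all done → 7.
That leaves 5 as the only ready step → 5.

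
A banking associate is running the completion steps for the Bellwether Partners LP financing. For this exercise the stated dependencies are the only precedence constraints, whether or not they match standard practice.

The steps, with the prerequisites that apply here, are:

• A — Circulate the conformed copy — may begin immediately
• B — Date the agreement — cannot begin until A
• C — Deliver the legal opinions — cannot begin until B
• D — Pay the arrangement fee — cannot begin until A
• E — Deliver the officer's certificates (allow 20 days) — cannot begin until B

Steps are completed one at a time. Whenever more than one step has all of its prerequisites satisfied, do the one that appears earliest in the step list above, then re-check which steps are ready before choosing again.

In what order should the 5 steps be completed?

A has no prerequisites → A first.
Ready: B and D. B is listed earlier → B.
Ready: C, D and E. C is listed earlier → C.
Now D and E have their prerequisites met. D is listed earlier, so D next.
E needed B, now all done → E.

A → B → C → D → E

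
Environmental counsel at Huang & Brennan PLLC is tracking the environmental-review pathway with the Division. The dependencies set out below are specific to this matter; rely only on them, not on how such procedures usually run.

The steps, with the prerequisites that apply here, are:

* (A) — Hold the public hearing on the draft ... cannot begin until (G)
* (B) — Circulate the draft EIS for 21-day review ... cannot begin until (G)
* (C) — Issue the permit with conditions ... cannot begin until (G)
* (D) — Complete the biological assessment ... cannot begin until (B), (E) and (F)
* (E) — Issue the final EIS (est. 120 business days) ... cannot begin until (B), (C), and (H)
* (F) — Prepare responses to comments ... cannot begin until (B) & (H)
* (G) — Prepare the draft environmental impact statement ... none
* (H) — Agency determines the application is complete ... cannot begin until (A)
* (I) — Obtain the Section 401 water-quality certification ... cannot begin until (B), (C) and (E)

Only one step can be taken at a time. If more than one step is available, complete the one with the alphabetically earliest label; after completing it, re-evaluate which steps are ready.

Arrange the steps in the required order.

(G) (A) (B) (C) (H) (E) (F) (D) (I)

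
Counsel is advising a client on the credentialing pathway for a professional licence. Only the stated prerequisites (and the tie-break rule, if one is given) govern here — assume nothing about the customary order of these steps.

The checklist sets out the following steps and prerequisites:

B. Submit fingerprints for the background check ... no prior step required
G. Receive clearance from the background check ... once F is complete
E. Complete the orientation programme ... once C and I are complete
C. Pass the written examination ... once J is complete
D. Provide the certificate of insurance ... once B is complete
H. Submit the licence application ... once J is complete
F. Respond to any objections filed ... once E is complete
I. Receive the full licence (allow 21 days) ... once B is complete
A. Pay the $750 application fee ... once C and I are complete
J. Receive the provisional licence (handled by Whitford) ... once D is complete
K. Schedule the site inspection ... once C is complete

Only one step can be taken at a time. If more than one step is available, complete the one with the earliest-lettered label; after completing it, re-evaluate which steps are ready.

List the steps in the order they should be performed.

B → D → I → J → C → A → E → F → G → H → K

B is the only step with nothing outstanding, so it goes first.
Now D and I have their prerequisites met. D has the earlier label, so D next.
J now also ready, so the ready set is {I, J}; I has the earlier label → I.
J is the only step now ready → J.
C and H are both available; C has the earlier label → C.
A, E and K now also ready, so the ready set is {A, E, H, K}; A has the earlier label → A.
E, H and K are all available; E has the earlier label → E.
F, H and K are all available; F has the earlier label → F.
G now also ready, so the ready set is {G, H, K}; G has the earlier label → G.
H and K are both available; H has the earlier label → H.
K needed C, now all done → K.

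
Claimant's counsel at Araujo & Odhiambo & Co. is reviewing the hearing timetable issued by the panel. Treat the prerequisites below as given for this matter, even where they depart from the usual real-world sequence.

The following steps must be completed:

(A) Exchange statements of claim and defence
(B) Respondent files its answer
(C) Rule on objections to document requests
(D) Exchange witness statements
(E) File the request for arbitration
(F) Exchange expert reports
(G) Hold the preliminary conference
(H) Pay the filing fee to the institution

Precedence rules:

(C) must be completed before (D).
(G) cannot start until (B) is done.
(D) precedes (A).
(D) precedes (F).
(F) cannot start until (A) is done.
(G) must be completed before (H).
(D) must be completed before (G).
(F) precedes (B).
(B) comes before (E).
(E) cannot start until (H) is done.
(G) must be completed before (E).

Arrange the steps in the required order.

(C) is the only step with nothing outstanding, so it goes first.
That leaves (D) as the only ready step → (D).
(A) is the only step now ready → (A).
(F) needed (A) and (D), now all done → (F).
(B) needed (F), now all done → (B).
Next only (G) has its prerequisites met → (G).
(H) needed (G), now all done → (H).
Next only (E) has its prerequisites met → (E).

(C), (D), (A), (F), (B), (G), (H), (E)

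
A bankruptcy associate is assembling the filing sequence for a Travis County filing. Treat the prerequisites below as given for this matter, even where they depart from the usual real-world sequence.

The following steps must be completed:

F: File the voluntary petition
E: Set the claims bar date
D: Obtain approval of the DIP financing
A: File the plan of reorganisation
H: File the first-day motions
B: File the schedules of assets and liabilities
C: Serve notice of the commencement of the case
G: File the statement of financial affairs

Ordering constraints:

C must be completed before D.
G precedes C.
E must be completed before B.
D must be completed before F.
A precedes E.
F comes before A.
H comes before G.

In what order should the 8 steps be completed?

H has no prerequisites → H first.
G needed H, now all done → G.
C needed G, now all done → C.
That leaves D as the only ready step → D.
F is the only step now ready → F.
A is the only step now ready → A.
E needed A, now all done → E.
B is the only step now ready → B.

H, G, C, D, F, A, E, B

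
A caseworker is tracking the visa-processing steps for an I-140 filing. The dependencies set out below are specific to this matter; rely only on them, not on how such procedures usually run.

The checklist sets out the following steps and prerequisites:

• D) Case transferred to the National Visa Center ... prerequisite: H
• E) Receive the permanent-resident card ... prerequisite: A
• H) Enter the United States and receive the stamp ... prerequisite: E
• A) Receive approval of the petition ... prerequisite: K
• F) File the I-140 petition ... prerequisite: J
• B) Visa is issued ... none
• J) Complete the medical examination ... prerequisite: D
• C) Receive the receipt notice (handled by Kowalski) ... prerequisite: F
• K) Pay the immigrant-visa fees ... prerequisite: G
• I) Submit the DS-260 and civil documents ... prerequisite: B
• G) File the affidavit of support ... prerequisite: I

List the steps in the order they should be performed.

B, I, G, K, A, E, H, D, J, F, C

Only B has no prerequisites, so it is first.
That leaves I as the only ready step → I.
Next only G has its prerequisites met → G.
K is the only step now ready → K.
A is the only step now ready → A.
That leaves E as the only ready step → E.
H is the only step now ready → H.
D needed H, now all done → D.
J needed D, now all done → J.
F needed J, now all done → F.
Next only C has its prerequisites met → C.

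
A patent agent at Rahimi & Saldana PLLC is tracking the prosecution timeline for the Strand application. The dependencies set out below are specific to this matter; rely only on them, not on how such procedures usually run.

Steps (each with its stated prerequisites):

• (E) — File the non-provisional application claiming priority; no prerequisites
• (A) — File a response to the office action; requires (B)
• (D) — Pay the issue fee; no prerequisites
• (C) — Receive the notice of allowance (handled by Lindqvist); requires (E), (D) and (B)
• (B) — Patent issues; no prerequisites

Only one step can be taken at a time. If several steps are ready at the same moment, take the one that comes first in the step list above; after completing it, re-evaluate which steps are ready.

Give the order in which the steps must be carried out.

Nothing is required for (E), (D) and (B). (E) is listed earlier → (E) first.
Now (D) and (B) have their prerequisites met. (D) is listed earlier, so (D) next.
That leaves (B) as the only ready step → (B).
Now (A) and (C) have their prerequisites met. (A) is listed earlier, so (A) next.
(C) is the only step now ready → (C).

(E), (D), (B), (A), (C)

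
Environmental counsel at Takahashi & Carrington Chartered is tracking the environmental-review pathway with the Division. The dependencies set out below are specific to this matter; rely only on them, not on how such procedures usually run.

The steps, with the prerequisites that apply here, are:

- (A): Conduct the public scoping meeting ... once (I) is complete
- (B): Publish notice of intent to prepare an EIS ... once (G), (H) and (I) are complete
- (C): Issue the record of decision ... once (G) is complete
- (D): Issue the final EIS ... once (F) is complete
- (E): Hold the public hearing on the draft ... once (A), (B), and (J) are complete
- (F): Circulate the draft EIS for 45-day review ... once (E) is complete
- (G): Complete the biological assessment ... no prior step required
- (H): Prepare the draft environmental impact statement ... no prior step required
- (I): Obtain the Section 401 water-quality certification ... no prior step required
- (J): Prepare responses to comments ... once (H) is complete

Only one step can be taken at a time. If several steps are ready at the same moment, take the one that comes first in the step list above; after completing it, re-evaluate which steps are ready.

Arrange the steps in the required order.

(G), (C), (H), (I), (A), (B), (J), (E), (F), (D)

(G), (H) and (I) have no prerequisites; (G) is listed earlier, so (G) is first.
(C), (H) and (I) are all available; (C) is listed earlier → (C).
Ready: (H) and (I). (H) is listed earlier → (H).
(J) now also ready, so the ready set is {(I), (J)}; (I) is listed earlier → (I).
(A), (B) and (J) are all available; (A) is listed earlier → (A).
(B) and (J) are both available; (B) is listed earlier → (B).
Next only (J) has its prerequisites met → (J).
Next only (E) has its prerequisites met → (E).
(F) is the only step now ready → (F).
Next only (D) has its prerequisites met → (D).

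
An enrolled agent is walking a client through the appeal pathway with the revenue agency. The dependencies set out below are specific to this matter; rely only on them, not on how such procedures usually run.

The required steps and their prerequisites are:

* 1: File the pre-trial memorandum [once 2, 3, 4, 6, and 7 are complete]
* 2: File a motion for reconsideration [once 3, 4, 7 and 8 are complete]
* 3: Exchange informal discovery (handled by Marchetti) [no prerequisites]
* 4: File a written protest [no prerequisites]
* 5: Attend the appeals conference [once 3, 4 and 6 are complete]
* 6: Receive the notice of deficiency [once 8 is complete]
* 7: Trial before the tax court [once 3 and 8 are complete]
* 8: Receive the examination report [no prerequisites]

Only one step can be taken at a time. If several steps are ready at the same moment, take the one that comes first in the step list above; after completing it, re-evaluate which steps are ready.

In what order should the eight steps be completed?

3 4 8 6 5 7 2 1

Nothing is required for 3, 4 and 8. 3 is listed earlier → 3 first.
Now 4 and 8 have their prerequisites met. 4 is listed earlier, so 4 next.
8 is the only step now ready → 8.
6 and 7 are both available; 6 is listed earlier → 6.
Now 5 and 7 have their prerequisites met. 5 is listed earlier, so 5 next.
7 needed 3 and 8, now all done → 7.
2 needed 3, 4, 7 and 8, now all done → 2.
That leaves 1 as the only ready step → 1.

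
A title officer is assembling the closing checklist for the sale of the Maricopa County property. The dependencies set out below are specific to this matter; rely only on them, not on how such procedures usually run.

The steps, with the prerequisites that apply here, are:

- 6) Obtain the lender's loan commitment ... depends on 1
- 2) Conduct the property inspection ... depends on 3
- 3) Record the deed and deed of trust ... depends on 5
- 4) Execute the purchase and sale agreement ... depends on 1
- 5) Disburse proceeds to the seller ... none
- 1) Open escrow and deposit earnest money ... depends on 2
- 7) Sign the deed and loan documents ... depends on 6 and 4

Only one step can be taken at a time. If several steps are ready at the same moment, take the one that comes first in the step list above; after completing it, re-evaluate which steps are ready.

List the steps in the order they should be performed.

5 → 3 → 2 → 1 → 6 → 4 → 7

5 is the only step with nothing outstanding, so it goes first.
3 needed 5, now all done → 3.
2 needed 3, now all done → 2.
That leaves 1 as the only ready step → 1.
6 and 4 are both available; 6 is listed earlier → 6.
4 is the only step now ready → 4.
That leaves 7 as the only ready step → 7.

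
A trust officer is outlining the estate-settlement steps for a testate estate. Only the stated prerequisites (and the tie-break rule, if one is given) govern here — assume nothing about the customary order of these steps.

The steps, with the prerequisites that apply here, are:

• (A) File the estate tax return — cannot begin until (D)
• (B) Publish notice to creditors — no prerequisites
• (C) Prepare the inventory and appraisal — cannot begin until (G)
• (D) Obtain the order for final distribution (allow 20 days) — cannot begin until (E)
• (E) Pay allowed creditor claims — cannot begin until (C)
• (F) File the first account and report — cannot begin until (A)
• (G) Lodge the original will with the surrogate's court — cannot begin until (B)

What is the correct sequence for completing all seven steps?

(B) is the only step with nothing outstanding, so it goes first.
(G) needed (B), now all done → (G).
(C) is the only step now ready → (C).
(E) needed (C), now all done → (E).
(D) needed (E), now all done → (D).
Next only (A) has its prerequisites met → (A).
(F) needed (A), now all done → (F).

(B) → (G) → (C) → (E) → (D) → (A) → (F)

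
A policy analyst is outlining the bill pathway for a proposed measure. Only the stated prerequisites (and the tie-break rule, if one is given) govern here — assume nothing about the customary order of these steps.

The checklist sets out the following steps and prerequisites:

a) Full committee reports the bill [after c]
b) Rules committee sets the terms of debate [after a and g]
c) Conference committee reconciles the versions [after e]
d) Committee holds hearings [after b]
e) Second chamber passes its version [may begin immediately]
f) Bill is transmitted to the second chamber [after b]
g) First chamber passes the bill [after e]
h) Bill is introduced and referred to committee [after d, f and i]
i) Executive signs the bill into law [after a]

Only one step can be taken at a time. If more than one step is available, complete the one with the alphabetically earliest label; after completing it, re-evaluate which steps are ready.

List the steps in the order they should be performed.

e c a g b d f i h

e has no prerequisites → e first.
Ready: c and g. c has the earlier label → c.
Ready: a and g. a has the earlier label → a.
Now g and i have their prerequisites met. g has the earlier label, so g next.
b now also ready, so the ready set is {b, i}; b has the earlier label → b.
Ready: d, f and i. d has the earlier label → d.
f and i are both available; f has the earlier label → f.
That leaves i as the only ready step → i.
h needed d, f and i, now all done → h.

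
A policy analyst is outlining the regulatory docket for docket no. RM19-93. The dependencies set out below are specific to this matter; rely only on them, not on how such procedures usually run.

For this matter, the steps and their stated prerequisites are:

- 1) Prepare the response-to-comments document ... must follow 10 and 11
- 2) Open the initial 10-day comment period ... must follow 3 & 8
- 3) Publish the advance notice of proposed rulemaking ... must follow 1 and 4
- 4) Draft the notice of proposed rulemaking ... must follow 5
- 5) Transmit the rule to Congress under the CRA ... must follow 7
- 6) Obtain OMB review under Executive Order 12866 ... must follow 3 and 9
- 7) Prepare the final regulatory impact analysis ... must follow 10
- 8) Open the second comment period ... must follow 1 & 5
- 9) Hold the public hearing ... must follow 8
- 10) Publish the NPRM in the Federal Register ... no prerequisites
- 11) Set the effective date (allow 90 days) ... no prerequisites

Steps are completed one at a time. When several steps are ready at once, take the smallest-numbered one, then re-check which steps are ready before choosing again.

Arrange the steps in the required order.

10, 7, 5, 4, 11, 1, 3, 8, 2, 9, 6

Nothing is required for 10 and 11. 10 has the earlier label → 10 first.
Now 7 and 11 have their prerequisites met. 7 has the earlier label, so 7 next.
Ready: 5 and 11. 5 has the earlier label → 5.
4 now also ready, so the ready set is {4, 11}; 4 has the earlier label → 4.
Next only 11 has its prerequisites met → 11.
Next only 1 has its prerequisites met → 1.
3 and 8 are both available; 3 has the earlier label → 3.
8 is the only step now ready → 8.
Now 2 and 9 have their prerequisites met. 2 has the earlier label, so 2 next.
9 needed 8, now all done → 9.
Next only 6 has its prerequisites met → 6.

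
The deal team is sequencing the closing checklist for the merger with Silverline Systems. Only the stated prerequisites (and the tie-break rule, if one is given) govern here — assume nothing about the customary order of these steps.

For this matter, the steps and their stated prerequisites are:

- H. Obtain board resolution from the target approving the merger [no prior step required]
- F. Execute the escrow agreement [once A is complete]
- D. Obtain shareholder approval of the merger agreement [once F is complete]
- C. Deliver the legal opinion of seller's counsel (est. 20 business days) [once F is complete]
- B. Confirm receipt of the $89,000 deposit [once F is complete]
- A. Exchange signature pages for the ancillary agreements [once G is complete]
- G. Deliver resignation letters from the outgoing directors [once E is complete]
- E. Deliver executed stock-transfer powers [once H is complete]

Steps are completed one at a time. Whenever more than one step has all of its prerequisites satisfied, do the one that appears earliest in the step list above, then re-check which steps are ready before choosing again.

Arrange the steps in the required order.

H is the only step with nothing outstanding, so it goes first.
E is the only step now ready → E.
G needed E, now all done → G.
A is the only step now ready → A.
Next only F has its prerequisites met → F.
Now D, C and B have their prerequisites met. D is listed earlier, so D next.
C and B are both available; C is listed earlier → C.
Next only B has its prerequisites met → B.

H → E → G → A → F → D → C → B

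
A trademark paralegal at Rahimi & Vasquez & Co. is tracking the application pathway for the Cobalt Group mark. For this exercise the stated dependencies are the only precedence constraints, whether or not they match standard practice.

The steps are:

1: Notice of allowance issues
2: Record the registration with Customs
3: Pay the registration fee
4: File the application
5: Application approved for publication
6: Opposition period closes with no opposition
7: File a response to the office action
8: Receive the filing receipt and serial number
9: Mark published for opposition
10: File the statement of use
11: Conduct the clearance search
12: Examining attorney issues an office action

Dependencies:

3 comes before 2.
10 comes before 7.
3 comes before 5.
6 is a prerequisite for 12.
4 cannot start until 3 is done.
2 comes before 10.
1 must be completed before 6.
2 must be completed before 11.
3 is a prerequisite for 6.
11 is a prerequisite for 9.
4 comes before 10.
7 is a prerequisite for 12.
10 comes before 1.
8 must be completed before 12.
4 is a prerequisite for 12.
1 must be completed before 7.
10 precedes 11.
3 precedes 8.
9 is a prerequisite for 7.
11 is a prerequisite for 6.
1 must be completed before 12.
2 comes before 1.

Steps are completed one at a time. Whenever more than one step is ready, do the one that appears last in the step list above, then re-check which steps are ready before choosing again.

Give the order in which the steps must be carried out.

3, 8, 5, 4, 2, 10, 11, 9, 1, 7, 6, 12

3 is the only step with nothing outstanding, so it goes first.
8, 5, 4 and 2 are all available; 8 is listed later → 8.
Now 5, 4 and 2 have their prerequisites met. 5 is listed later, so 5 next.
4 and 2 are both available; 4 is listed later → 4.
2 needed 3, now all done → 2.
Next only 10 has its prerequisites met → 10.
Now 11 and 1 have their prerequisites met. 11 is listed later, so 11 next.
Now 9 and 1 have their prerequisites met. 9 is listed later, so 9 next.
1 needed 10 and 2, now all done → 1.
Now 7 and 6 have their prerequisites met. 7 is listed later, so 7 next.
Next only 6 has its prerequisites met → 6.
12 needed 8, 7, 6, 4 and 1, now all done → 12.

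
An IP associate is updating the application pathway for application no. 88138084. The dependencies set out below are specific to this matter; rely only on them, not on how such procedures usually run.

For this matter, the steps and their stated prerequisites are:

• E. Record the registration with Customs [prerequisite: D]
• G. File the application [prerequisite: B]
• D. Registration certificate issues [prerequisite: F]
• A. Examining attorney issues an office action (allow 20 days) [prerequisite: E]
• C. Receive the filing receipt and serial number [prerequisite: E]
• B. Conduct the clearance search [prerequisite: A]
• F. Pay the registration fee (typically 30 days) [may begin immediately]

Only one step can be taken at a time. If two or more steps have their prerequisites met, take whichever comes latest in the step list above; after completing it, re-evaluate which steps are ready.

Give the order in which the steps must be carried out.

F has no prerequisites → F first.
D needed F, now all done → D.
That leaves E as the only ready step → E.
Now C and A have their prerequisites met. C is listed later, so C next.
A needed E, now all done → A.
B needed A, now all done → B.
Next only G has its prerequisites met → G.

F, D, E, C, A, B, G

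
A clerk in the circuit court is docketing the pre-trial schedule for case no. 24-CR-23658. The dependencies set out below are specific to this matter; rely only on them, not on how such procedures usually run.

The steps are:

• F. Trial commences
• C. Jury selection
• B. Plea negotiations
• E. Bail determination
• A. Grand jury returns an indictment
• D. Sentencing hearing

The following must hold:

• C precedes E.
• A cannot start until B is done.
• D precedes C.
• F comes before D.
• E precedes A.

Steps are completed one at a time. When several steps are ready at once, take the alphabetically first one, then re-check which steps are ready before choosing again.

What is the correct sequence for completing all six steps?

Nothing is required for B and F. B has the earlier label → B first.
Next only F has its prerequisites met → F.
That leaves D as the only ready step → D.
C needed D, now all done → C.
Next only E has its prerequisites met → E.
That leaves A as the only ready step → A.

B F D C E A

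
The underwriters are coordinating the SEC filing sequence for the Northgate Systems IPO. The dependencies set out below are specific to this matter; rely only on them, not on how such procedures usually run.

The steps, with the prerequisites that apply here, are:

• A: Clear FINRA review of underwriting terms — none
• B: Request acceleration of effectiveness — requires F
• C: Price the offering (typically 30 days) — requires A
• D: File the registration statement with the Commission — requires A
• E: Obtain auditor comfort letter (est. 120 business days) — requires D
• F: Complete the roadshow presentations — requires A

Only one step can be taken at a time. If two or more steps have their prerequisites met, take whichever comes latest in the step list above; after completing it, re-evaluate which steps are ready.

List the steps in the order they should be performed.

A has no prerequisites → A first.
F, D and C are all available; F is listed later → F.
Now D, C and B have their prerequisites met. D is listed later, so D next.
Ready: E, C and B. E is listed later → E.
Ready: C and B. C is listed later → C.
B needed F, now all done → B.

A, F, D, E, C, B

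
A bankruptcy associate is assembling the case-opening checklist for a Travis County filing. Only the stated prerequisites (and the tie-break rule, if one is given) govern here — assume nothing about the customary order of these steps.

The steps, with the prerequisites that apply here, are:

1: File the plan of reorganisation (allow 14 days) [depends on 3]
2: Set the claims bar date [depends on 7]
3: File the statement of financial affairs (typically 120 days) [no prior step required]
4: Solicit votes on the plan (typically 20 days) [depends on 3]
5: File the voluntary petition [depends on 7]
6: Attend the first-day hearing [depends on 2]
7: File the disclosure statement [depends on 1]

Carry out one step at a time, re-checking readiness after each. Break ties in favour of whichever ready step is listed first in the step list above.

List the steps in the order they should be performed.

3, 1, 4, 7, 2, 5, 6

3 is the only step with nothing outstanding, so it goes first.
1 and 4 are both available; 1 is listed earlier → 1.
4 and 7 are both available; 4 is listed earlier → 4.
That leaves 7 as the only ready step → 7.
Now 2 and 5 have their prerequisites met. 2 is listed earlier, so 2 next.
6 now also ready, so the ready set is {5, 6}; 5 is listed earlier → 5.
Next only 6 has its prerequisites met → 6.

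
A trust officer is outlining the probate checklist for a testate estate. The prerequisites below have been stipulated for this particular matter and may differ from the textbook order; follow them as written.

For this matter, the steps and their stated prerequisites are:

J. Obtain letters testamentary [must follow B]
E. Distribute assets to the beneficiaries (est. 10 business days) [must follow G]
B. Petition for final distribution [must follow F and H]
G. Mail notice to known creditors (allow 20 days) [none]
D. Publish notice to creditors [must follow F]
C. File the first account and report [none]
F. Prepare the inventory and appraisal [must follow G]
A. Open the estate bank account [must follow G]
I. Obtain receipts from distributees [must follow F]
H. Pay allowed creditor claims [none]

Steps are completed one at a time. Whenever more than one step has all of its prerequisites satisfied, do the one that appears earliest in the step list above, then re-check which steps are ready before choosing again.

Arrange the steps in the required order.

G, E, C, F, D, A, I, H, B, J

G, C and H have no prerequisites; G is listed earlier, so G is first.
E, C, F, A and H are all available; E is listed earlier → E.
C, F, A and H are all available; C is listed earlier → C.
Now F, A and H have their prerequisites met. F is listed earlier, so F next.
D, A, I and H are all available; D is listed earlier → D.
A, I and H are all available; A is listed earlier → A.
Ready: I and H. I is listed earlier → I.
That leaves H as the only ready step → H.
B needed F and H, now all done → B.
That leaves J as the only ready step → J.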